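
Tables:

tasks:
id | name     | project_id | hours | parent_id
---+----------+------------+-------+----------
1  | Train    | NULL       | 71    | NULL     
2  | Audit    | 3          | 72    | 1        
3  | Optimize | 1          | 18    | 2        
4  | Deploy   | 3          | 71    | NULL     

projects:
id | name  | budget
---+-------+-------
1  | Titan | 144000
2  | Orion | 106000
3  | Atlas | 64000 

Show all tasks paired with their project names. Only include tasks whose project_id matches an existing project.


INNER JOIN keeps only tasks rows whose project_id matches an id in projects. Walk through each task:
  - task 1 (Train): project_id=NULL, no match -> dropped
  - task 2 (Audit): project_id=3 -> matches Atlas
  - task 3 (Optimize): project_id=1 -> matches Titan
  - task 4 (Deploy): project_id=3 -> matches Atlas
So 1 of 4 rows is dropped.

SQL:
SELECT a.name, b.name AS project
FROM tasks a
INNER JOIN projects b ON a.project_id = b.id

Result:
name     | project
---------+--------
Audit    | Atlas  
Optimize | Titan  
Deploy   | Atlas  


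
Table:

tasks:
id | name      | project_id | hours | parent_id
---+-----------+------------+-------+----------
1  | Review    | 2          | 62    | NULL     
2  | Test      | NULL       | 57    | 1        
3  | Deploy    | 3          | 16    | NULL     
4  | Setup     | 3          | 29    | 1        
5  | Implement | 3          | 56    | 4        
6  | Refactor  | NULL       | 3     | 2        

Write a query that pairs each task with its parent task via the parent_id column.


This is a self-join: tasks is joined to a second copy of itself, matching each row's parent_id to another row's id. Use LEFT JOIN so rows with parent_id=NULL are kept.
  - task 1 (Review): parent_id=NULL -> NULL
  - task 2 (Test): parent_id=1 -> Review
  - task 3 (Deploy): parent_id=NULL -> NULL
  - task 4 (Setup): parent_id=1 -> Review
  - task 5 (Implement): parent_id=4 -> Setup
  - task 6 (Refactor): parent_id=2 -> Test

SQL:
SELECT a.name AS item, b.name AS parent
FROM tasks a
LEFT JOIN tasks b ON a.parent_id = b.id

Result:
item      | parent
----------+-------
Review    | NULL  
Test      | Review
Deploy    | NULL  
Setup     | Review
Implement | Setup 
Refactor  | Test  


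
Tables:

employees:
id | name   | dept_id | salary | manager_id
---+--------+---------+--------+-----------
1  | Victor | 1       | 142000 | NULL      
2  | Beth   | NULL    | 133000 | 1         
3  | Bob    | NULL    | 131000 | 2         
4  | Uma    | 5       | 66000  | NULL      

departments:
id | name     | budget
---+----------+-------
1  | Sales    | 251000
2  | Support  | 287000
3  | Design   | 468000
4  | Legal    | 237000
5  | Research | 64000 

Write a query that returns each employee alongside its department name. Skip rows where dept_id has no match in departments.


INNER JOIN keeps only employees rows whose dept_id matches an id in departments. Walk through each employee:
  - employee 1 (Victor): dept_id=1 -> matches Sales
  - employee 2 (Beth): dept_id=NULL, no match -> dropped
  - employee 3 (Bob): dept_id=NULL, no match -> dropped
  - employee 4 (Uma): dept_id=5 -> matches Research
So 2 of 4 rows are dropped.

SQL:
SELECT a.name, b.name AS department
FROM employees a
INNER JOIN departments b ON a.dept_id = b.id

Result:
name   | department
-------+-----------
Victor | Sales     
Uma    | Research  


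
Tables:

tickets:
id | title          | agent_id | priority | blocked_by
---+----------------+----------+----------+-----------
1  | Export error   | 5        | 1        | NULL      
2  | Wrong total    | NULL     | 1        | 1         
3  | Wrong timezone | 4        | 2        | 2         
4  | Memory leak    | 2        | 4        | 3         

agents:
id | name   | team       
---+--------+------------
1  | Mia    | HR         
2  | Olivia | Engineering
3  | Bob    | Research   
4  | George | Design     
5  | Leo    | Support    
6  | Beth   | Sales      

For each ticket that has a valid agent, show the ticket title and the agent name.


INNER JOIN keeps only tickets rows whose agent_id matches an id in agents. Walk through each ticket:
  - ticket 1 (Export error): agent_id=5 -> matches Leo
  - ticket 2 (Wrong total): agent_id=NULL, no match -> dropped
  - ticket 3 (Wrong timezone): agent_id=4 -> matches George
  - ticket 4 (Memory leak): agent_id=2 -> matches Olivia
So 1 of 4 rows is dropped.

SQL:
SELECT a.title, b.name AS agent
FROM tickets a
INNER JOIN agents b ON a.agent_id = b.id

Result:
title          | agent 
---------------+-------
Export error   | Leo   
Wrong timezone | George
Memory leak    | Olivia


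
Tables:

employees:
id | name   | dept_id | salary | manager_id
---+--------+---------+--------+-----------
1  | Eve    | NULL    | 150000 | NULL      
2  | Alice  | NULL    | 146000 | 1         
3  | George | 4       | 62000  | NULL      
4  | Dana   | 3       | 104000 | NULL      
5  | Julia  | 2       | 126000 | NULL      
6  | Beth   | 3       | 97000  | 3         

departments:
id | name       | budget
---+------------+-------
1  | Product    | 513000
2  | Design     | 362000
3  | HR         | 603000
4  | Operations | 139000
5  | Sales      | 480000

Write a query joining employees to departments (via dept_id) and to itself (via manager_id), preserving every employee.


Two LEFT JOINs from the same base table employees: one to departments via dept_id, one to employees itself via manager_id. Both are LEFT so every employee is preserved.
Match against departments:
  - employee 1 (Eve): dept_id=NULL, no match -> kept with NULL
  - employee 2 (Alice): dept_id=NULL, no match -> kept with NULL
  - employee 3 (George): dept_id=4 -> matches Operations
  - employee 4 (Dana): dept_id=3 -> matches HR
  - employee 5 (Julia): dept_id=2 -> matches Design
  - employee 6 (Beth): dept_id=3 -> matches HR
Match against employees (self):
  - employee 1 (Eve): manager_id=NULL -> NULL
  - employee 2 (Alice): manager_id=1 -> Eve
  - employee 3 (George): manager_id=NULL -> NULL
  - employee 4 (Dana): manager_id=NULL -> NULL
  - employee 5 (Julia): manager_id=NULL -> NULL
  - employee 6 (Beth): manager_id=3 -> George

SQL:
SELECT a.name, b.name AS department, c.name AS manager
FROM employees a
LEFT JOIN departments b ON a.dept_id = b.id
LEFT JOIN employees c ON a.manager_id = c.id

Result:
name   | department | manager
-------+------------+--------
Eve    | NULL       | NULL   
Alice  | NULL       | Eve    
George | Operations | NULL   
Dana   | HR         | NULL   
Julia  | Design     | NULL   
Beth   | HR         | George 


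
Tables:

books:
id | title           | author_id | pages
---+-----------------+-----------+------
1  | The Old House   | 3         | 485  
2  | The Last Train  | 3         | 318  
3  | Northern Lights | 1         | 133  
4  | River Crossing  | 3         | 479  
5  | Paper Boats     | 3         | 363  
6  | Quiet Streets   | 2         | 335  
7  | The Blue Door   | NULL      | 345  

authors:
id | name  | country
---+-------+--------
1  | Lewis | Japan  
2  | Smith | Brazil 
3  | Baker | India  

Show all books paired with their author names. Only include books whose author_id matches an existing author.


INNER JOIN keeps only books rows whose author_id matches an id in authors. Walk through each book:
  - book 1 (The Old House): author_id=3 -> matches Baker
  - book 2 (The Last Train): author_id=3 -> matches Baker
  - book 3 (Northern Lights): author_id=1 -> matches Lewis
  - book 4 (River Crossing): author_id=3 -> matches Baker
  - book 5 (Paper Boats): author_id=3 -> matches Baker
  - book 6 (Quiet Streets): author_id=2 -> matches Smith
  - book 7 (The Blue Door): author_id=NULL, no match -> dropped
So 1 of 7 rows is dropped.

SQL:
SELECT a.title, b.name AS author
FROM books a
INNER JOIN authors b ON a.author_id = b.id

Result:
title           | author
----------------+-------
The Old House   | Baker 
The Last Train  | Baker 
Northern Lights | Lewis 
River Crossing  | Baker 
Paper Boats     | Baker 
Quiet Streets   | Smith 


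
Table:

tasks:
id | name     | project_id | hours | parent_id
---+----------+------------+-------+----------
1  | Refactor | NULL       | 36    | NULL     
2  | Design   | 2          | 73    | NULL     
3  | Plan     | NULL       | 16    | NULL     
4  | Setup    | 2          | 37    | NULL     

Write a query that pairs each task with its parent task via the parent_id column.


This is a self-join: tasks is joined to a second copy of itself, matching each row's parent_id to another row's id. Use LEFT JOIN so rows with parent_id=NULL are kept.
  - task 1 (Refactor): parent_id=NULL -> NULL
  - task 2 (Design): parent_id=NULL -> NULL
  - task 3 (Plan): parent_id=NULL -> NULL
  - task 4 (Setup): parent_id=NULL -> NULL

SQL:
SELECT a.name AS item, b.name AS parent
FROM tasks a
LEFT JOIN tasks b ON a.parent_id = b.id

Result:
item     | parent
---------+-------
Refactor | NULL  
Design   | NULL  
Plan     | NULL  
Setup    | NULL  


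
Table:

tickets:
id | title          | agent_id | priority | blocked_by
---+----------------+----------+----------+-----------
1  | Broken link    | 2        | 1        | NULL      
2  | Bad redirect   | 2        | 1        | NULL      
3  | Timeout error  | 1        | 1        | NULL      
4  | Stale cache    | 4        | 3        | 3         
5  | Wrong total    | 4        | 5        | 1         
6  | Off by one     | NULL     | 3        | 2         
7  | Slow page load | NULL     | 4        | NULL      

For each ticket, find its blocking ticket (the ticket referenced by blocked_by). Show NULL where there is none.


This is a self-join: tickets is joined to a second copy of itself, matching each row's blocked_by to another row's id. Use LEFT JOIN so rows with blocked_by=NULL are kept.
  - ticket 1 (Broken link): blocked_by=NULL -> NULL
  - ticket 2 (Bad redirect): blocked_by=NULL -> NULL
  - ticket 3 (Timeout error): blocked_by=NULL -> NULL
  - ticket 4 (Stale cache): blocked_by=3 -> Timeout error
  - ticket 5 (Wrong total): blocked_by=1 -> Broken link
  - ticket 6 (Off by one): blocked_by=2 -> Bad redirect
  - ticket 7 (Slow page load): blocked_by=NULL -> NULL

SQL:
SELECT a.title AS item, b.title AS blocked_by
FROM tickets a
LEFT JOIN tickets b ON a.blocked_by = b.id

Result:
item           | blocked_by   
---------------+--------------
Broken link    | NULL         
Bad redirect   | NULL         
Timeout error  | NULL         
Stale cache    | Timeout error
Wrong total    | Broken link  
Off by one     | Bad redirect 
Slow page load | NULL         


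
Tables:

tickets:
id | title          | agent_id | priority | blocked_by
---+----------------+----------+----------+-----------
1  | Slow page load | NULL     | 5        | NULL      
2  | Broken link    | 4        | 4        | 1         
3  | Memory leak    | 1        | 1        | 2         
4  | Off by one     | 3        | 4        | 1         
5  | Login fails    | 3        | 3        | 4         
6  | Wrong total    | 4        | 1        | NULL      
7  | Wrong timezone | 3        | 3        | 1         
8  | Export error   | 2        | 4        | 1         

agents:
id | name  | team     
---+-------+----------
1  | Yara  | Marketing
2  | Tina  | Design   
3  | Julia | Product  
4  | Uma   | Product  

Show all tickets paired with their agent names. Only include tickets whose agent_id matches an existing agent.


INNER JOIN keeps only tickets rows whose agent_id matches an id in agents. Walk through each ticket:
  - ticket 1 (Slow page load): agent_id=NULL, no match -> dropped
  - ticket 2 (Broken link): agent_id=4 -> matches Uma
  - ticket 3 (Memory leak): agent_id=1 -> matches Yara
  - ticket 4 (Off by one): agent_id=3 -> matches Julia
  - ticket 5 (Login fails): agent_id=3 -> matches Julia
  - ticket 6 (Wrong total): agent_id=4 -> matches Uma
  - ticket 7 (Wrong timezone): agent_id=3 -> matches Julia
  - ticket 8 (Export error): agent_id=2 -> matches Tina
So 1 of 8 rows is dropped.

SQL:
SELECT a.title, b.name AS agent
FROM tickets a
INNER JOIN agents b ON a.agent_id = b.id

Result:
title          | agent
---------------+------
Broken link    | Uma  
Memory leak    | Yara 
Off by one     | Julia
Login fails    | Julia
Wrong total    | Uma  
Wrong timezone | Julia
Export error   | Tina 


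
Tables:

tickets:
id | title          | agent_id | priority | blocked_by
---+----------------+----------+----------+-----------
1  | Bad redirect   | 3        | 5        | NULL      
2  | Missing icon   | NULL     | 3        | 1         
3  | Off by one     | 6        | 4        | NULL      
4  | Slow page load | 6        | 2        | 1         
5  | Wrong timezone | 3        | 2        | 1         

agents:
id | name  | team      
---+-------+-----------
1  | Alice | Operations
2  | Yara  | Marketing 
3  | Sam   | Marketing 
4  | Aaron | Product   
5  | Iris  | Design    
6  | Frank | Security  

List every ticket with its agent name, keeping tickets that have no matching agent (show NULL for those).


LEFT JOIN keeps every row from tickets (the left table); where agent_id has no match in agents, the agent columns become NULL. Walk through each ticket:
  - ticket 1 (Bad redirect): agent_id=3 -> matches Sam
  - ticket 2 (Missing icon): agent_id=NULL, no match -> kept with NULL
  - ticket 3 (Off by one): agent_id=6 -> matches Frank
  - ticket 4 (Slow page load): agent_id=6 -> matches Frank
  - ticket 5 (Wrong timezone): agent_id=3 -> matches Sam
All 5 rows appear; 1 has NULL agent.

SQL:
SELECT a.title, b.name AS agent
FROM tickets a
LEFT JOIN agents b ON a.agent_id = b.id

Result:
title          | agent
---------------+------
Bad redirect   | Sam  
Missing icon   | NULL 
Off by one     | Frank
Slow page load | Frank
Wrong timezone | Sam  


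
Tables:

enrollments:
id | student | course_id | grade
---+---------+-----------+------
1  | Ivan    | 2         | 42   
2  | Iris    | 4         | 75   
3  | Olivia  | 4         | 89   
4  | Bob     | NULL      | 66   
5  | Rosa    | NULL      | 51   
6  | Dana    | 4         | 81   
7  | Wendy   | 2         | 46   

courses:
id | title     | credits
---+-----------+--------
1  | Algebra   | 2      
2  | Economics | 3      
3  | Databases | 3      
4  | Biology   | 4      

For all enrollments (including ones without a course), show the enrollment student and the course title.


LEFT JOIN keeps every row from enrollments (the left table); where course_id has no match in courses, the course columns become NULL. Walk through each enrollment:
  - enrollment 1 (Ivan): course_id=2 -> matches Economics
  - enrollment 2 (Iris): course_id=4 -> matches Biology
  - enrollment 3 (Olivia): course_id=4 -> matches Biology
  - enrollment 4 (Bob): course_id=NULL, no match -> kept with NULL
  - enrollment 5 (Rosa): course_id=NULL, no match -> kept with NULL
  - enrollment 6 (Dana): course_id=4 -> matches Biology
  - enrollment 7 (Wendy): course_id=2 -> matches Economics
All 7 rows appear; 2 have NULL course.

SQL:
SELECT a.student, b.title AS course
FROM enrollments a
LEFT JOIN courses b ON a.course_id = b.id

Result:
student | course   
--------+----------
Ivan    | Economics
Iris    | Biology  
Olivia  | Biology  
Bob     | NULL     
Rosa    | NULL     
Dana    | Biology  
Wendy   | Economics


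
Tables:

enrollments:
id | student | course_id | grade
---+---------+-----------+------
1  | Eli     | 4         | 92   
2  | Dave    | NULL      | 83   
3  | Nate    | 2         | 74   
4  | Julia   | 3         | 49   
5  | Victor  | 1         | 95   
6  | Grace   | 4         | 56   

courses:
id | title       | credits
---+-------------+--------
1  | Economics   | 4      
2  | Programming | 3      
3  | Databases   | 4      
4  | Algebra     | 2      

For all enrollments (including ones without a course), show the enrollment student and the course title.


LEFT JOIN keeps every row from enrollments (the left table); where course_id has no match in courses, the course columns become NULL. Walk through each enrollment:
  - enrollment 1 (Eli): course_id=4 -> matches Algebra
  - enrollment 2 (Dave): course_id=NULL, no match -> kept with NULL
  - enrollment 3 (Nate): course_id=2 -> matches Programming
  - enrollment 4 (Julia): course_id=3 -> matches Databases
  - enrollment 5 (Victor): course_id=1 -> matches Economics
  - enrollment 6 (Grace): course_id=4 -> matches Algebra
All 6 rows appear; 1 has NULL course.

SQL:
SELECT a.student, b.title AS course
FROM enrollments a
LEFT JOIN courses b ON a.course_id = b.id

Result:
student | course     
--------+------------
Eli     | Algebra    
Dave    | NULL       
Nate    | Programming
Julia   | Databases  
Victor  | Economics  
Grace   | Algebra    


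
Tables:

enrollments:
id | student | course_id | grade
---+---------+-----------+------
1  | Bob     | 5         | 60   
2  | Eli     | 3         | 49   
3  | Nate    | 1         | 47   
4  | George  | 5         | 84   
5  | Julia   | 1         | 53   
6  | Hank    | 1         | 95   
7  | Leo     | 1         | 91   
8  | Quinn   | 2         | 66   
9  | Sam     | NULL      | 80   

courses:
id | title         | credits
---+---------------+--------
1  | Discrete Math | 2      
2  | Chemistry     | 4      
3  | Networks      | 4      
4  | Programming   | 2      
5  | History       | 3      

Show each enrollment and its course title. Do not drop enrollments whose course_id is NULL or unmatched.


LEFT JOIN keeps every row from enrollments (the left table); where course_id has no match in courses, the course columns become NULL. Walk through each enrollment:
  - enrollment 1 (Bob): course_id=5 -> matches History
  - enrollment 2 (Eli): course_id=3 -> matches Networks
  - enrollment 3 (Nate): course_id=1 -> matches Discrete Math
  - enrollment 4 (George): course_id=5 -> matches History
  - enrollment 5 (Julia): course_id=1 -> matches Discrete Math
  - enrollment 6 (Hank): course_id=1 -> matches Discrete Math
  - enrollment 7 (Leo): course_id=1 -> matches Discrete Math
  - enrollment 8 (Quinn): course_id=2 -> matches Chemistry
  - enrollment 9 (Sam): course_id=NULL, no match -> kept with NULL
All 9 rows appear; 1 has NULL course.

SQL:
SELECT a.student, b.title AS course
FROM enrollments a
LEFT JOIN courses b ON a.course_id = b.id

Result:
student | course       
--------+--------------
Bob     | History      
Eli     | Networks     
Nate    | Discrete Math
George  | History      
Julia   | Discrete Math
Hank    | Discrete Math
Leo     | Discrete Math
Quinn   | Chemistry    
Sam     | NULL         


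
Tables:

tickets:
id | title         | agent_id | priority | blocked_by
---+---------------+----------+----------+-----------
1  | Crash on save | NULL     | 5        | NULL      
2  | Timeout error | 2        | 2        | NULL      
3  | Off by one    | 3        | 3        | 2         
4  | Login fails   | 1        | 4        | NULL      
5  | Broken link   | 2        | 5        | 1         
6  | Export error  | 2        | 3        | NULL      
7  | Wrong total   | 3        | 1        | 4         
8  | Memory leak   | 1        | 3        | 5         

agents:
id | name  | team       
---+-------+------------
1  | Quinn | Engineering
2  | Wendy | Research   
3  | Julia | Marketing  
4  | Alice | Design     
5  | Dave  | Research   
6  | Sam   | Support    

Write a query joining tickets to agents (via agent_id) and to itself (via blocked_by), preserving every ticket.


Two LEFT JOINs from the same base table tickets: one to agents via agent_id, one to tickets itself via blocked_by. Both are LEFT so every ticket is preserved.
Match against agents:
  - ticket 1 (Crash on save): agent_id=NULL, no match -> kept with NULL
  - ticket 2 (Timeout error): agent_id=2 -> matches Wendy
  - ticket 3 (Off by one): agent_id=3 -> matches Julia
  - ticket 4 (Login fails): agent_id=1 -> matches Quinn
  - ticket 5 (Broken link): agent_id=2 -> matches Wendy
  - ticket 6 (Export error): agent_id=2 -> matches Wendy
  - ticket 7 (Wrong total): agent_id=3 -> matches Julia
  - ticket 8 (Memory leak): agent_id=1 -> matches Quinn
Match against tickets (self):
  - ticket 1 (Crash on save): blocked_by=NULL -> NULL
  - ticket 2 (Timeout error): blocked_by=NULL -> NULL
  - ticket 3 (Off by one): blocked_by=2 -> Timeout error
  - ticket 4 (Login fails): blocked_by=NULL -> NULL
  - ticket 5 (Broken link): blocked_by=1 -> Crash on save
  - ticket 6 (Export error): blocked_by=NULL -> NULL
  - ticket 7 (Wrong total): blocked_by=4 -> Login fails
  - ticket 8 (Memory leak): blocked_by=5 -> Broken link

SQL:
SELECT a.title, b.name AS agent, c.title AS blocked_by
FROM tickets a
LEFT JOIN agents b ON a.agent_id = b.id
LEFT JOIN tickets c ON a.blocked_by = c.id

Result:
title         | agent | blocked_by   
--------------+-------+--------------
Crash on save | NULL  | NULL         
Timeout error | Wendy | NULL         
Off by one    | Julia | Timeout error
Login fails   | Quinn | NULL         
Broken link   | Wendy | Crash on save
Export error  | Wendy | NULL         
Wrong total   | Julia | Login fails  
Memory leak   | Quinn | Broken link  


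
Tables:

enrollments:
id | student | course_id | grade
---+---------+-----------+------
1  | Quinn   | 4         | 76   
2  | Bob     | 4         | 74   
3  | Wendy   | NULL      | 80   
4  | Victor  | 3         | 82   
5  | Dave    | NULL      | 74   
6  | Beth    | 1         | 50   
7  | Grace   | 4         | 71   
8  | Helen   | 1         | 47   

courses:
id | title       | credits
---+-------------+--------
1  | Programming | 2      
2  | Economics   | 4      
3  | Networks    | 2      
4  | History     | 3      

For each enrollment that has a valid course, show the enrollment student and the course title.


INNER JOIN keeps only enrollments rows whose course_id matches an id in courses. Walk through each enrollment:
  - enrollment 1 (Quinn): course_id=4 -> matches History
  - enrollment 2 (Bob): course_id=4 -> matches History
  - enrollment 3 (Wendy): course_id=NULL, no match -> dropped
  - enrollment 4 (Victor): course_id=3 -> matches Networks
  - enrollment 5 (Dave): course_id=NULL, no match -> dropped
  - enrollment 6 (Beth): course_id=1 -> matches Programming
  - enrollment 7 (Grace): course_id=4 -> matches History
  - enrollment 8 (Helen): course_id=1 -> matches Programming
So 2 of 8 rows are dropped.

SQL:
SELECT a.student, b.title AS course
FROM enrollments a
INNER JOIN courses b ON a.course_id = b.id

Result:
student | course     
--------+------------
Quinn   | History    
Bob     | History    
Victor  | Networks   
Beth    | Programming
Grace   | History    
Helen   | Programming


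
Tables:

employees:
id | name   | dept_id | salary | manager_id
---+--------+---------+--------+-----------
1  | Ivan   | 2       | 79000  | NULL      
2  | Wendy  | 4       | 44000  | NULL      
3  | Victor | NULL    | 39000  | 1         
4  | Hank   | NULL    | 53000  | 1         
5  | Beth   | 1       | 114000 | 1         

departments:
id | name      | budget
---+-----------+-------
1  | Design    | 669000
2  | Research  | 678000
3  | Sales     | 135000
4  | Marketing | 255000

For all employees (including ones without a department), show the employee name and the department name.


LEFT JOIN keeps every row from employees (the left table); where dept_id has no match in departments, the department columns become NULL. Walk through each employee:
  - employee 1 (Ivan): dept_id=2 -> matches Research
  - employee 2 (Wendy): dept_id=4 -> matches Marketing
  - employee 3 (Victor): dept_id=NULL, no match -> kept with NULL
  - employee 4 (Hank): dept_id=NULL, no match -> kept with NULL
  - employee 5 (Beth): dept_id=1 -> matches Design
All 5 rows appear; 2 have NULL department.

SQL:
SELECT a.name, b.name AS department
FROM employees a
LEFT JOIN departments b ON a.dept_id = b.id

Result:
name   | department
-------+-----------
Ivan   | Research  
Wendy  | Marketing 
Victor | NULL      
Hank   | NULL      
Beth   | Design    


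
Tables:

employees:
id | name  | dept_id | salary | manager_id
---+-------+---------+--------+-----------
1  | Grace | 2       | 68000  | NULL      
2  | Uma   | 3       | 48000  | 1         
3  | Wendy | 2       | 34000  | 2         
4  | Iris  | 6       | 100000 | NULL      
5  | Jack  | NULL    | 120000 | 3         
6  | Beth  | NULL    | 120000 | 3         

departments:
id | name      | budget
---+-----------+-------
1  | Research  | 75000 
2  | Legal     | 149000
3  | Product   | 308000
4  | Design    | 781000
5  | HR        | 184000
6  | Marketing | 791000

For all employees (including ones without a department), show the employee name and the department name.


LEFT JOIN keeps every row from employees (the left table); where dept_id has no match in departments, the department columns become NULL. Walk through each employee:
  - employee 1 (Grace): dept_id=2 -> matches Legal
  - employee 2 (Uma): dept_id=3 -> matches Product
  - employee 3 (Wendy): dept_id=2 -> matches Legal
  - employee 4 (Iris): dept_id=6 -> matches Marketing
  - employee 5 (Jack): dept_id=NULL, no match -> kept with NULL
  - employee 6 (Beth): dept_id=NULL, no match -> kept with NULL
All 6 rows appear; 2 have NULL department.

SQL:
SELECT a.name, b.name AS department
FROM employees a
LEFT JOIN departments b ON a.dept_id = b.id

Result:
name  | department
------+-----------
Grace | Legal     
Uma   | Product   
Wendy | Legal     
Iris  | Marketing 
Jack  | NULL      
Beth  | NULL      


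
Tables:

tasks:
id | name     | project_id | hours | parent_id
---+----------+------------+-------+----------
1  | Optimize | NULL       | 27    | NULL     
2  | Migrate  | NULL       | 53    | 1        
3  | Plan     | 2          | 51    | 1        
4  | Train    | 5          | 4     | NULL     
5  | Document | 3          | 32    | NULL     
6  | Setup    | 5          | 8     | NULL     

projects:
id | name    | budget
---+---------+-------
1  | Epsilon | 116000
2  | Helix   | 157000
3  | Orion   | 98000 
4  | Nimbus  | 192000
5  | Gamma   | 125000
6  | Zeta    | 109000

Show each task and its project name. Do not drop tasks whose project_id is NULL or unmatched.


LEFT JOIN keeps every row from tasks (the left table); where project_id has no match in projects, the project columns become NULL. Walk through each task:
  - task 1 (Optimize): project_id=NULL, no match -> kept with NULL
  - task 2 (Migrate): project_id=NULL, no match -> kept with NULL
  - task 3 (Plan): project_id=2 -> matches Helix
  - task 4 (Train): project_id=5 -> matches Gamma
  - task 5 (Document): project_id=3 -> matches Orion
  - task 6 (Setup): project_id=5 -> matches Gamma
All 6 rows appear; 2 have NULL project.

SQL:
SELECT a.name, b.name AS project
FROM tasks a
LEFT JOIN projects b ON a.project_id = b.id

Result:
name     | project
---------+--------
Optimize | NULL   
Migrate  | NULL   
Plan     | Helix  
Train    | Gamma  
Document | Orion  
Setup    | Gamma  


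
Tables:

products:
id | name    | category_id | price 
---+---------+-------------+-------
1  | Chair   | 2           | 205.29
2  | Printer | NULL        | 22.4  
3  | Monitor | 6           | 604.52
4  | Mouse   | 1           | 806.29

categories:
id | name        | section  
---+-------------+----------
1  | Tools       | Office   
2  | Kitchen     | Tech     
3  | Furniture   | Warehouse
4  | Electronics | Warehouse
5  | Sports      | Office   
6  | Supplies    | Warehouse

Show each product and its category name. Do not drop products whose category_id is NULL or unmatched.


LEFT JOIN keeps every row from products (the left table); where category_id has no match in categories, the category columns become NULL. Walk through each product:
  - product 1 (Chair): category_id=2 -> matches Kitchen
  - product 2 (Printer): category_id=NULL, no match -> kept with NULL
  - product 3 (Monitor): category_id=6 -> matches Supplies
  - product 4 (Mouse): category_id=1 -> matches Tools
All 4 rows appear; 1 has NULL category.

SQL:
SELECT a.name, b.name AS category
FROM products a
LEFT JOIN categories b ON a.category_id = b.id

Result:
name    | category
--------+---------
Chair   | Kitchen 
Printer | NULL    
Monitor | Supplies
Mouse   | Tools   


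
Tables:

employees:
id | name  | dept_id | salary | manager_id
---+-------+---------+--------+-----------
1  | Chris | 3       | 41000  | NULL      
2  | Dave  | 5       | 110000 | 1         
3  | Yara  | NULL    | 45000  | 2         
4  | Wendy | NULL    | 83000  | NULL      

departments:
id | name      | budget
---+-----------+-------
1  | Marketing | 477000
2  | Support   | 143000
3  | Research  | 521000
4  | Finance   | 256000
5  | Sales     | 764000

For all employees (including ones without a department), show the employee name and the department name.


LEFT JOIN keeps every row from employees (the left table); where dept_id has no match in departments, the department columns become NULL. Walk through each employee:
  - employee 1 (Chris): dept_id=3 -> matches Research
  - employee 2 (Dave): dept_id=5 -> matches Sales
  - employee 3 (Yara): dept_id=NULL, no match -> kept with NULL
  - employee 4 (Wendy): dept_id=NULL, no match -> kept with NULL
All 4 rows appear; 2 have NULL department.

SQL:
SELECT a.name, b.name AS department
FROM employees a
LEFT JOIN departments b ON a.dept_id = b.id

Result:
name  | department
------+-----------
Chris | Research  
Dave  | Sales     
Yara  | NULL      
Wendy | NULL      


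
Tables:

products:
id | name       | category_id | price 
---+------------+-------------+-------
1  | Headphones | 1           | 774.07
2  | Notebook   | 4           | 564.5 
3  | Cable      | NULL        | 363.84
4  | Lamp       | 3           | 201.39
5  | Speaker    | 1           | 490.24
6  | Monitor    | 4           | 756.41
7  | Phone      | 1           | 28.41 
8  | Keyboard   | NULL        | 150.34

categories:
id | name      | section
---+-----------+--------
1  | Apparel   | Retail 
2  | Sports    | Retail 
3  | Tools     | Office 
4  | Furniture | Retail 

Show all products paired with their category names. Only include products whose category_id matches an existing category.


INNER JOIN keeps only products rows whose category_id matches an id in categories. Walk through each product:
  - product 1 (Headphones): category_id=1 -> matches Apparel
  - product 2 (Notebook): category_id=4 -> matches Furniture
  - product 3 (Cable): category_id=NULL, no match -> dropped
  - product 4 (Lamp): category_id=3 -> matches Tools
  - product 5 (Speaker): category_id=1 -> matches Apparel
  - product 6 (Monitor): category_id=4 -> matches Furniture
  - product 7 (Phone): category_id=1 -> matches Apparel
  - product 8 (Keyboard): category_id=NULL, no match -> dropped
So 2 of 8 rows are dropped.

SQL:
SELECT a.name, b.name AS category
FROM products a
INNER JOIN categories b ON a.category_id = b.id

Result:
name       | category 
-----------+----------
Headphones | Apparel  
Notebook   | Furniture
Lamp       | Tools    
Speaker    | Apparel  
Monitor    | Furniture
Phone      | Apparel  


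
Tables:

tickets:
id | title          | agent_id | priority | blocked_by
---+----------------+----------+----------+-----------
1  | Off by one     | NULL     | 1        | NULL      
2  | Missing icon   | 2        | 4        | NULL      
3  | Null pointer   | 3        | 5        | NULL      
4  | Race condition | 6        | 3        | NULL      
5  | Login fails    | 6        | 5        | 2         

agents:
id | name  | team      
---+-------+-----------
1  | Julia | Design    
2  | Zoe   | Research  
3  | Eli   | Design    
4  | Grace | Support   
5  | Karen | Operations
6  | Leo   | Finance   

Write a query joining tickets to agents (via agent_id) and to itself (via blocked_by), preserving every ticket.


Two LEFT JOINs from the same base table tickets: one to agents via agent_id, one to tickets itself via blocked_by. Both are LEFT so every ticket is preserved.
Match against agents:
  - ticket 1 (Off by one): agent_id=NULL, no match -> kept with NULL
  - ticket 2 (Missing icon): agent_id=2 -> matches Zoe
  - ticket 3 (Null pointer): agent_id=3 -> matches Eli
  - ticket 4 (Race condition): agent_id=6 -> matches Leo
  - ticket 5 (Login fails): agent_id=6 -> matches Leo
Match against tickets (self):
  - ticket 1 (Off by one): blocked_by=NULL -> NULL
  - ticket 2 (Missing icon): blocked_by=NULL -> NULL
  - ticket 3 (Null pointer): blocked_by=NULL -> NULL
  - ticket 4 (Race condition): blocked_by=NULL -> NULL
  - ticket 5 (Login fails): blocked_by=2 -> Missing icon

SQL:
SELECT a.title, b.name AS agent, c.title AS blocked_by
FROM tickets a
LEFT JOIN agents b ON a.agent_id = b.id
LEFT JOIN tickets c ON a.blocked_by = c.id

Result:
title          | agent | blocked_by  
---------------+-------+-------------
Off by one     | NULL  | NULL        
Missing icon   | Zoe   | NULL        
Null pointer   | Eli   | NULL        
Race condition | Leo   | NULL        
Login fails    | Leo   | Missing icon


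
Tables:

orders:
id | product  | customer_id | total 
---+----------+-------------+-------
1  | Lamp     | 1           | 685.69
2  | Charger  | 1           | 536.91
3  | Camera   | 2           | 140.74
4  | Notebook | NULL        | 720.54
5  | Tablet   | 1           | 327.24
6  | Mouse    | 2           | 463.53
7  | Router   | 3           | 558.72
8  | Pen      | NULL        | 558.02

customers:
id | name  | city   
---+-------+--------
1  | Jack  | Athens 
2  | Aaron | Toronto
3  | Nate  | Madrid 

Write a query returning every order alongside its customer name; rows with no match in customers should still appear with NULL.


LEFT JOIN keeps every row from orders (the left table); where customer_id has no match in customers, the customer columns become NULL. Walk through each order:
  - order 1 (Lamp): customer_id=1 -> matches Jack
  - order 2 (Charger): customer_id=1 -> matches Jack
  - order 3 (Camera): customer_id=2 -> matches Aaron
  - order 4 (Notebook): customer_id=NULL, no match -> kept with NULL
  - order 5 (Tablet): customer_id=1 -> matches Jack
  - order 6 (Mouse): customer_id=2 -> matches Aaron
  - order 7 (Router): customer_id=3 -> matches Nate
  - order 8 (Pen): customer_id=NULL, no match -> kept with NULL
All 8 rows appear; 2 have NULL customer.

SQL:
SELECT a.product, b.name AS customer
FROM orders a
LEFT JOIN customers b ON a.customer_id = b.id

Result:
product  | customer
---------+---------
Lamp     | Jack    
Charger  | Jack    
Camera   | Aaron   
Notebook | NULL    
Tablet   | Jack    
Mouse    | Aaron   
Router   | Nate    
Pen      | NULL    


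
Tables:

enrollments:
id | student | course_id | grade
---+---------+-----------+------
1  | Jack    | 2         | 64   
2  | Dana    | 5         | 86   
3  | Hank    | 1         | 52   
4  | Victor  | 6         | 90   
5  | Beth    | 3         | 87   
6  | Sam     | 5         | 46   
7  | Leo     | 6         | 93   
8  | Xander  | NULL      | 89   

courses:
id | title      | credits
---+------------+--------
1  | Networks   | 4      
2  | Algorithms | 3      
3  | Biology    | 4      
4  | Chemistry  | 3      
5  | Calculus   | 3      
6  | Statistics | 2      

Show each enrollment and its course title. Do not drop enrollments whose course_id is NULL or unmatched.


LEFT JOIN keeps every row from enrollments (the left table); where course_id has no match in courses, the course columns become NULL. Walk through each enrollment:
  - enrollment 1 (Jack): course_id=2 -> matches Algorithms
  - enrollment 2 (Dana): course_id=5 -> matches Calculus
  - enrollment 3 (Hank): course_id=1 -> matches Networks
  - enrollment 4 (Victor): course_id=6 -> matches Statistics
  - enrollment 5 (Beth): course_id=3 -> matches Biology
  - enrollment 6 (Sam): course_id=5 -> matches Calculus
  - enrollment 7 (Leo): course_id=6 -> matches Statistics
  - enrollment 8 (Xander): course_id=NULL, no match -> kept with NULL
All 8 rows appear; 1 has NULL course.

SQL:
SELECT a.student, b.title AS course
FROM enrollments a
LEFT JOIN courses b ON a.course_id = b.id

Result:
student | course    
--------+-----------
Jack    | Algorithms
Dana    | Calculus  
Hank    | Networks  
Victor  | Statistics
Beth    | Biology   
Sam     | Calculus  
Leo     | Statistics
Xander  | NULL      


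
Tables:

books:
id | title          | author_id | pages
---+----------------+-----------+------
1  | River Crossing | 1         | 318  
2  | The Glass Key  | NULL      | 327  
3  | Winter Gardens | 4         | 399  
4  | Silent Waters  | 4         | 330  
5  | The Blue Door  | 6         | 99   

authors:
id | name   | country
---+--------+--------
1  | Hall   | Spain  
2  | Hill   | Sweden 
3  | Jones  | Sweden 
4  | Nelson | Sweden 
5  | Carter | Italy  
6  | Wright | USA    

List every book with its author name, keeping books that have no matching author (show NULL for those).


LEFT JOIN keeps every row from books (the left table); where author_id has no match in authors, the author columns become NULL. Walk through each book:
  - book 1 (River Crossing): author_id=1 -> matches Hall
  - book 2 (The Glass Key): author_id=NULL, no match -> kept with NULL
  - book 3 (Winter Gardens): author_id=4 -> matches Nelson
  - book 4 (Silent Waters): author_id=4 -> matches Nelson
  - book 5 (The Blue Door): author_id=6 -> matches Wright
All 5 rows appear; 1 has NULL author.

SQL:
SELECT a.title, b.name AS author
FROM books a
LEFT JOIN authors b ON a.author_id = b.id

Result:
title          | author
---------------+-------
River Crossing | Hall  
The Glass Key  | NULL  
Winter Gardens | Nelson
Silent Waters  | Nelson
The Blue Door  | Wright


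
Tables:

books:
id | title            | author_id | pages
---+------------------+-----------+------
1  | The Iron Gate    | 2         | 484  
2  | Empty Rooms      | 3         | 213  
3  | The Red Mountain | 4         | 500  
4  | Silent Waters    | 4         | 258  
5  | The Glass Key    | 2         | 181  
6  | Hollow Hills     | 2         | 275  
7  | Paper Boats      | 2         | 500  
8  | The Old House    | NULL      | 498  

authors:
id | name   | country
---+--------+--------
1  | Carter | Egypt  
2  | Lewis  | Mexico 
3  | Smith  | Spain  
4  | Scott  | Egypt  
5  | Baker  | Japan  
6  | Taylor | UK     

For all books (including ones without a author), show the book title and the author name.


LEFT JOIN keeps every row from books (the left table); where author_id has no match in authors, the author columns become NULL. Walk through each book:
  - book 1 (The Iron Gate): author_id=2 -> matches Lewis
  - book 2 (Empty Rooms): author_id=3 -> matches Smith
  - book 3 (The Red Mountain): author_id=4 -> matches Scott
  - book 4 (Silent Waters): author_id=4 -> matches Scott
  - book 5 (The Glass Key): author_id=2 -> matches Lewis
  - book 6 (Hollow Hills): author_id=2 -> matches Lewis
  - book 7 (Paper Boats): author_id=2 -> matches Lewis
  - book 8 (The Old House): author_id=NULL, no match -> kept with NULL
All 8 rows appear; 1 has NULL author.

SQL:
SELECT a.title, b.name AS author
FROM books a
LEFT JOIN authors b ON a.author_id = b.id

Result:
title            | author
-----------------+-------
The Iron Gate    | Lewis 
Empty Rooms      | Smith 
The Red Mountain | Scott 
Silent Waters    | Scott 
The Glass Key    | Lewis 
Hollow Hills     | Lewis 
Paper Boats      | Lewis 
The Old House    | NULL  


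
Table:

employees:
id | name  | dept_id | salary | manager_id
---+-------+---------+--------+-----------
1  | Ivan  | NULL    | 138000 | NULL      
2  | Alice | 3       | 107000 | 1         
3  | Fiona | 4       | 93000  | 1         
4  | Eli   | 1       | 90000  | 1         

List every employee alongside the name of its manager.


This is a self-join: employees is joined to a second copy of itself, matching each row's manager_id to another row's id. Use LEFT JOIN so rows with manager_id=NULL are kept.
  - employee 1 (Ivan): manager_id=NULL -> NULL
  - employee 2 (Alice): manager_id=1 -> Ivan
  - employee 3 (Fiona): manager_id=1 -> Ivan
  - employee 4 (Eli): manager_id=1 -> Ivan

SQL:
SELECT a.name AS item, b.name AS manager
FROM employees a
LEFT JOIN employees b ON a.manager_id = b.id

Result:
item  | manager
------+--------
Ivan  | NULL   
Alice | Ivan   
Fiona | Ivan   
Eli   | Ivan   


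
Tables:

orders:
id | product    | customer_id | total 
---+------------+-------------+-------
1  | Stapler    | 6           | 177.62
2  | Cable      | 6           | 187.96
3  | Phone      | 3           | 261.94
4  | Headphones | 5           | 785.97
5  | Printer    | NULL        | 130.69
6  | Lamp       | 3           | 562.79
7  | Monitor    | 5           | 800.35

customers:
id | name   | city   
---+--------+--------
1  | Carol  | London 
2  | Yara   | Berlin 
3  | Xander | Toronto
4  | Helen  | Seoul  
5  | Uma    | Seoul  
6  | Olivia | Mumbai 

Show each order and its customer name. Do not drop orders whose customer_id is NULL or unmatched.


LEFT JOIN keeps every row from orders (the left table); where customer_id has no match in customers, the customer columns become NULL. Walk through each order:
  - order 1 (Stapler): customer_id=6 -> matches Olivia
  - order 2 (Cable): customer_id=6 -> matches Olivia
  - order 3 (Phone): customer_id=3 -> matches Xander
  - order 4 (Headphones): customer_id=5 -> matches Uma
  - order 5 (Printer): customer_id=NULL, no match -> kept with NULL
  - order 6 (Lamp): customer_id=3 -> matches Xander
  - order 7 (Monitor): customer_id=5 -> matches Uma
All 7 rows appear; 1 has NULL customer.

SQL:
SELECT a.product, b.name AS customer
FROM orders a
LEFT JOIN customers b ON a.customer_id = b.id

Result:
product    | customer
-----------+---------
Stapler    | Olivia  
Cable      | Olivia  
Phone      | Xander  
Headphones | Uma     
Printer    | NULL    
Lamp       | Xander  
Monitor    | Uma     
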